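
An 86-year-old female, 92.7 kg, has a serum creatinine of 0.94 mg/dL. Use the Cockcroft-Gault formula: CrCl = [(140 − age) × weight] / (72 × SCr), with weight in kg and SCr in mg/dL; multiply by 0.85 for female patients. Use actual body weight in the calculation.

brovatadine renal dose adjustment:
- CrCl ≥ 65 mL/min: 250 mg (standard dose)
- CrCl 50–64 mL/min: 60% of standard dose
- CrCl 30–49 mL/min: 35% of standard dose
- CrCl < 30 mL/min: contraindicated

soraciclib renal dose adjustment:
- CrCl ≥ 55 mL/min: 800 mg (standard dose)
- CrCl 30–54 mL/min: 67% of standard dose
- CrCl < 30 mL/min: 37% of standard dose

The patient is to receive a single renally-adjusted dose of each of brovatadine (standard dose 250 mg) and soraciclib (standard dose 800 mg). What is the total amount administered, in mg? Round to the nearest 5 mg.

CrCl = (140 − 86) × 92.7 / (72 × 0.94) × 0.85 = 5005.8 / 67.68 × 0.85 ≈ 62.9 mL/min
CrCl ≈ 63 mL/min.
brovatadine: 50–64 mL/min → 60% of 250 mg = 150 mg.
soraciclib: ≥ 55 mL/min → 100% of 800 mg = 800 mg.
Total = 150 + 800 = 950 mg.

950 mg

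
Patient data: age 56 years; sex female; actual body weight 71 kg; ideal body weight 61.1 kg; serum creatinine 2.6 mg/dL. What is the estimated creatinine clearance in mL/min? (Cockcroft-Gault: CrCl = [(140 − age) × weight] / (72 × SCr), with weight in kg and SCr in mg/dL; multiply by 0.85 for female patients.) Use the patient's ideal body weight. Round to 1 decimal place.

CrCl = (140 − 56) × 61.1 / (72 × 2.6) × 0.85 = 5132.4 / 187.20 × 0.85 ≈ 23.3 mL/min

23.3 mL/min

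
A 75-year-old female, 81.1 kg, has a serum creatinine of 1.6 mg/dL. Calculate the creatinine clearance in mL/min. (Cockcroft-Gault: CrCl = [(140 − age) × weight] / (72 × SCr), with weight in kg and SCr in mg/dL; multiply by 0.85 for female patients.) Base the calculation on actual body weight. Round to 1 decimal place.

38.9 mL/min

CrCl = (140 − 75) × 81.1 / (72 × 1.6) × 0.85 = 5271.5 / 115.20 × 0.85 ≈ 38.9 mL/min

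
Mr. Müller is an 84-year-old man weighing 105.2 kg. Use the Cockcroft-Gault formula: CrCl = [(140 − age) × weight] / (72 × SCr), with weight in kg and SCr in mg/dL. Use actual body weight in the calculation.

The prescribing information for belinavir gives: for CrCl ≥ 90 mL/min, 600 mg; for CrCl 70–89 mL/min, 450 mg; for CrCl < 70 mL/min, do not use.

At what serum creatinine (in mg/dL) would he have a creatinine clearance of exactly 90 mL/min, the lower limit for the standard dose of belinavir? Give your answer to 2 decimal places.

0.91 mg/dL

Standard dose requires CrCl ≥ 90 mL/min.
Set (140 − 84) × 105.2 / (72 × SCr) = 90
SCr = (140 − 84) × 105.2 / (72 × 90) = 0.909 mg/dL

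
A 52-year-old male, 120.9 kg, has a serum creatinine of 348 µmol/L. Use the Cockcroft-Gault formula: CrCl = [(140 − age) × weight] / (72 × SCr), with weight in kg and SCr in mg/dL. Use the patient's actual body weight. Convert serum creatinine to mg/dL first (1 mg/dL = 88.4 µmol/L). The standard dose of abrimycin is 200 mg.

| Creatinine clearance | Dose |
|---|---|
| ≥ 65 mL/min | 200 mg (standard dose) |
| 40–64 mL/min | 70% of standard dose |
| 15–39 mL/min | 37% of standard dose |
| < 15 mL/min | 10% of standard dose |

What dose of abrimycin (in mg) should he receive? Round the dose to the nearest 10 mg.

SCr = 348 / 88.4 = 3.937 mg/dL
CrCl = (140 − 52) × 120.9 / (72 × 3.937) = 10639.2 / 283.46 ≈ 37.5 mL/min
CrCl ≈ 38 mL/min → bracket 15–39 mL/min.
37% of 200 mg = 74 mg → 70 mg

70 mg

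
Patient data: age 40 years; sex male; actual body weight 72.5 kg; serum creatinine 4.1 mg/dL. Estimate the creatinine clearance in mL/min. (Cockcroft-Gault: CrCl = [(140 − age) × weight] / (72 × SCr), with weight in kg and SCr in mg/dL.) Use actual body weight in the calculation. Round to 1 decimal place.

CrCl = (140 − 40) × 72.5 / (72 × 4.1) = 7250.0 / 295.20 ≈ 24.6 mL/min

24.6 mL/min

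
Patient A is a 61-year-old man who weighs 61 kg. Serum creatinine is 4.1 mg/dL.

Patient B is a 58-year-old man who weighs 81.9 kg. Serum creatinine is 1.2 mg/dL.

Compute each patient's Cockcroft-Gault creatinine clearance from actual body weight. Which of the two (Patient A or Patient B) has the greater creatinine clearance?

Patient B

Patient A: CrCl = (140 − 61) × 61 / (72 × 4.1) = 4819.0 / 295.20 ≈ 16.3 mL/min
Patient B: CrCl = (140 − 58) × 81.9 / (72 × 1.2) = 6715.8 / 86.40 ≈ 77.7 mL/min
16.3 vs 77.7 mL/min → Patient B is higher.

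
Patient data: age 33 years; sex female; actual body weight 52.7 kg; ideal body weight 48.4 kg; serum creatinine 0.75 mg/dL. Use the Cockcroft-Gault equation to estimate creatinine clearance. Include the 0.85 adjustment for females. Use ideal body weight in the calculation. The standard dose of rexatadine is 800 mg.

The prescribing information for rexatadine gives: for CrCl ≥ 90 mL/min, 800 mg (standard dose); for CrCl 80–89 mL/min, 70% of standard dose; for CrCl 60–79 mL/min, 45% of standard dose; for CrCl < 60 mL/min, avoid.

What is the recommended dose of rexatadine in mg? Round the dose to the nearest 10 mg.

560 mg

CrCl = (140 − 33) × 48.4 / (72 × 0.75) × 0.85 = 5178.8 / 54.00 × 0.85 ≈ 81.5 mL/min
CrCl ≈ 82 mL/min → bracket 80–89 mL/min.
70% of 800 mg = 560 mg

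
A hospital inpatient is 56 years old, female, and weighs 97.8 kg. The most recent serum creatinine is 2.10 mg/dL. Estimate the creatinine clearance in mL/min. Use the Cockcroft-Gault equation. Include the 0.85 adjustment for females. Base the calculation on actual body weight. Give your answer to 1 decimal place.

46.2 mL/min

CrCl = (140 − 56) × 97.8 / (72 × 2.1) × 0.85 = 8215.2 / 151.20 × 0.85 ≈ 46.2 mL/min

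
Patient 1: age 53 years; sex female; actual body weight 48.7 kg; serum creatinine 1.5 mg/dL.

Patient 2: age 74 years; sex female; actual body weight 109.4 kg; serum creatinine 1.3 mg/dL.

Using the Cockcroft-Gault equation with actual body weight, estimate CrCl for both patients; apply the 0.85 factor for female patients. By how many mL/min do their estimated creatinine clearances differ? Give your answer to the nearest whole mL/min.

Patient 1: CrCl = (140 − 53) × 48.7 / (72 × 1.5) × 0.85 = 4236.9 / 108.00 × 0.85 ≈ 33.3 mL/min
Patient 2: CrCl = (140 − 74) × 109.4 / (72 × 1.3) × 0.85 = 7220.4 / 93.60 × 0.85 ≈ 65.6 mL/min
|33.3 − 65.6| = 32.3 mL/min

32 mL/min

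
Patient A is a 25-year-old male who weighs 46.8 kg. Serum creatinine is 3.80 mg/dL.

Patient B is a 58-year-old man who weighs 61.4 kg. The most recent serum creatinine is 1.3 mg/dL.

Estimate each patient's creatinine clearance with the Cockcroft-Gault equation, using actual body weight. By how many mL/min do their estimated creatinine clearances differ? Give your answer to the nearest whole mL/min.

Patient A: CrCl = (140 − 25) × 46.8 / (72 × 3.8) = 5382.0 / 273.60 ≈ 19.7 mL/min
Patient B: CrCl = (140 − 58) × 61.4 / (72 × 1.3) = 5034.8 / 93.60 ≈ 53.8 mL/min
|19.7 − 53.8| = 34.1 mL/min

34 mL/min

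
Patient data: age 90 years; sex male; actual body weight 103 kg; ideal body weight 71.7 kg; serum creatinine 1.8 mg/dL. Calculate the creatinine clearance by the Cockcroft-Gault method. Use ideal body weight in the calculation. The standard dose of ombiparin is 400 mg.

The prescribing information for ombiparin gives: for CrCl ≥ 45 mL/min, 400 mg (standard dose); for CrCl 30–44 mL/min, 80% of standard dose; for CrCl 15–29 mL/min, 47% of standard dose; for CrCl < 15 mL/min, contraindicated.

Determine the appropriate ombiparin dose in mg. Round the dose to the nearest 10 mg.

CrCl = (140 − 90) × 71.7 / (72 × 1.8) = 3585.0 / 129.60 ≈ 27.7 mL/min
CrCl ≈ 28 mL/min → bracket 15–29 mL/min.
47% of 400 mg = 188 mg → 190 mg

190 mg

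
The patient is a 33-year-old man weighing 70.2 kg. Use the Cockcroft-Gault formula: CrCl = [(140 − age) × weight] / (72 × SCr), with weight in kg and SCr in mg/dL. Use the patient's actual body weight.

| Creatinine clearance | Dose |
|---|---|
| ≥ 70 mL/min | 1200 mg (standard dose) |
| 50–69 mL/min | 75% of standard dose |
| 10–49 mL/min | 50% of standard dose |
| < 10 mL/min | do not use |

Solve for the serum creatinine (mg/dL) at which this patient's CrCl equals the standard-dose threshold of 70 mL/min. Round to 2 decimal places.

Standard dose requires CrCl ≥ 70 mL/min.
Set (140 − 33) × 70.2 / (72 × SCr) = 70
SCr = (140 − 33) × 70.2 / (72 × 70) = 1.490 mg/dL

1.49 mg/dL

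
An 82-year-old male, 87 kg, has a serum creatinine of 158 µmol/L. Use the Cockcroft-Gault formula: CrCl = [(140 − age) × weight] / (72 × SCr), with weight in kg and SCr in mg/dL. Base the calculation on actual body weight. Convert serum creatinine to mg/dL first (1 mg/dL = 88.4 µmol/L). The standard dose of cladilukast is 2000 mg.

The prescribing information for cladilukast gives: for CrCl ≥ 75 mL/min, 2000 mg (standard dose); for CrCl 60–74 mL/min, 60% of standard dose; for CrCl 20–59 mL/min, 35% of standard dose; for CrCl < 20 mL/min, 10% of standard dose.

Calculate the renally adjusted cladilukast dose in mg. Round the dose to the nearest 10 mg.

700 mg

SCr = 158 / 88.4 = 1.787 mg/dL
CrCl = (140 − 82) × 87 / (72 × 1.787) = 5046.0 / 128.66 ≈ 39.2 mL/min
CrCl ≈ 39 mL/min → bracket 20–59 mL/min.
35% of 2000 mg = 700 mg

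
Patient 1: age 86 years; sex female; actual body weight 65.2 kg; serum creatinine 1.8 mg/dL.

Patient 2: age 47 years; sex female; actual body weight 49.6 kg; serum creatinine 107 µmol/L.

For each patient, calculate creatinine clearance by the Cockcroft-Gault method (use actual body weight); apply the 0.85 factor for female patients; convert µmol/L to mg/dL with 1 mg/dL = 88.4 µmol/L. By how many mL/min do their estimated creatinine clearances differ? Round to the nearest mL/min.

22 mL/min

Patient 1: CrCl = (140 − 86) × 65.2 / (72 × 1.8) × 0.85 = 3520.8 / 129.60 × 0.85 ≈ 23.1 mL/min
Patient 2: SCr = 107 / 88.4 = 1.21 mg/dL
Patient 2: CrCl = (140 − 47) × 49.6 / (72 × 1.21) × 0.85 = 4612.8 / 87.12 × 0.85 ≈ 45.0 mL/min
|23.1 − 45.0| = 21.9 mL/min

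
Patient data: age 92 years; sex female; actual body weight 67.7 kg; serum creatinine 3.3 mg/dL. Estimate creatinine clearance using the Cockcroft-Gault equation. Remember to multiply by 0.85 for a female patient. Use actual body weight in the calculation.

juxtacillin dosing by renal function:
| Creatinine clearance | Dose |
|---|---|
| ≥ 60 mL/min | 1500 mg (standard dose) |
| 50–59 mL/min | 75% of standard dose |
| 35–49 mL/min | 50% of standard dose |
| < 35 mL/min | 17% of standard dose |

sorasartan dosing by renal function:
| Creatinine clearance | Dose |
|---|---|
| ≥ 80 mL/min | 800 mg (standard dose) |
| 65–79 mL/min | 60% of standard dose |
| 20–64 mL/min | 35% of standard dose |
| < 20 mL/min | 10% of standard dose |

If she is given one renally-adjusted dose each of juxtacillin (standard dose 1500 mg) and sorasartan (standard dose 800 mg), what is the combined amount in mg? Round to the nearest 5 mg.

335 mg

CrCl = (140 − 92) × 67.7 / (72 × 3.3) × 0.85 = 3249.6 / 237.60 × 0.85 ≈ 11.6 mL/min
CrCl ≈ 12 mL/min.
juxtacillin: < 35 mL/min → 17% of 1500 mg = 255 mg.
sorasartan: < 20 mL/min → 10% of 800 mg = 80 mg.
Total = 255 + 80 = 335 mg.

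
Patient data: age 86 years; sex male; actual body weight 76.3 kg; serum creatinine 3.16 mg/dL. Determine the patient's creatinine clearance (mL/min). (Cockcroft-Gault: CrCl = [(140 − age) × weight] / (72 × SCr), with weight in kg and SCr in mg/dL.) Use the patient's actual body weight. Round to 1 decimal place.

18.1 mL/min

CrCl = (140 − 86) × 76.3 / (72 × 3.16) = 4120.2 / 227.52 ≈ 18.1 mL/min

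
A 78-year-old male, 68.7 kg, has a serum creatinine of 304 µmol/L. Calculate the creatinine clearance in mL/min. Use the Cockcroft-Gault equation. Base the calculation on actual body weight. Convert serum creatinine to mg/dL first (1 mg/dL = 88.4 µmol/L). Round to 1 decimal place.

17.2 mL/min

SCr = 304 / 88.4 = 3.439 mg/dL
CrCl = (140 − 78) × 68.7 / (72 × 3.439) = 4259.4 / 247.61 ≈ 17.2 mL/min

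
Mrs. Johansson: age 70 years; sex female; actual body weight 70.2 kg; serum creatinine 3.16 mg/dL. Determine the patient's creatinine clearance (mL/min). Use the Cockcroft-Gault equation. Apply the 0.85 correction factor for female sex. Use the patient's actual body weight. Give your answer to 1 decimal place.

CrCl = (140 − 70) × 70.2 / (72 × 3.16) × 0.85 = 4914.0 / 227.52 × 0.85 ≈ 18.4 mL/min

18.4 mL/min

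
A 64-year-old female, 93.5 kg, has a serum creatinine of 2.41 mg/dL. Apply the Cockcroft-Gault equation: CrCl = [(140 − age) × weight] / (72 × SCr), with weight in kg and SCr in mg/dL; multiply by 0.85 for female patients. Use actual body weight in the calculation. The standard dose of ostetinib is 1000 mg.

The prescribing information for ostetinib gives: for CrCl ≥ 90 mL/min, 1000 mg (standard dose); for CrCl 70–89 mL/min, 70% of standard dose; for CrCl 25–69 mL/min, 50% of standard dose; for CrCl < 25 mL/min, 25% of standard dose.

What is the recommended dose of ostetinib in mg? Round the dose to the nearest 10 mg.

CrCl = (140 − 64) × 93.5 / (72 × 2.41) × 0.85 = 7106.0 / 173.52 × 0.85 ≈ 34.8 mL/min
CrCl ≈ 35 mL/min → bracket 25–69 mL/min.
50% of 1000 mg = 500 mg

500 mg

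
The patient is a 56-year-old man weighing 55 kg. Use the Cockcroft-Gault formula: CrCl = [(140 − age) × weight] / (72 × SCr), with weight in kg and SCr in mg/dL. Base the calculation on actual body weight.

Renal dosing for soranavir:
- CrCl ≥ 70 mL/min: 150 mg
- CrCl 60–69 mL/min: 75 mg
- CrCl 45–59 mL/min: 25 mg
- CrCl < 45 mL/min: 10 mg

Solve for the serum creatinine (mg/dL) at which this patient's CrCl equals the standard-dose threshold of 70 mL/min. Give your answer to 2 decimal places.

0.92 mg/dL

Standard dose requires CrCl ≥ 70 mL/min.
Set (140 − 56) × 55 / (72 × SCr) = 70
SCr = (140 − 56) × 55 / (72 × 70) = 0.917 mg/dL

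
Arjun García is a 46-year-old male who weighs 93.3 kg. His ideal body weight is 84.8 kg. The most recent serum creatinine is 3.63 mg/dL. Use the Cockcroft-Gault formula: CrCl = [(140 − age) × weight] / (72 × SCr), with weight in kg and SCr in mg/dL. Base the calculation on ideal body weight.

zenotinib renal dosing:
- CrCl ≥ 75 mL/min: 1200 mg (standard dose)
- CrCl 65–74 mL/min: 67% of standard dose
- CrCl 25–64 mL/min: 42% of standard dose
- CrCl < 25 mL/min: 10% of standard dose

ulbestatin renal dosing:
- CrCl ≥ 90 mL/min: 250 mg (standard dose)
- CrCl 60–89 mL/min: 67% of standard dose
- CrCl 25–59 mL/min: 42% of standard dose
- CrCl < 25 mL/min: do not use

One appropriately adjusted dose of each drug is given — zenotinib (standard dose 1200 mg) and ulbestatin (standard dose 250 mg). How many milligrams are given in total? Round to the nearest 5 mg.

CrCl = (140 − 46) × 84.8 / (72 × 3.63) = 7971.2 / 261.36 ≈ 30.5 mL/min
CrCl ≈ 30 mL/min.
zenotinib: 25–64 mL/min → 42% of 1200 mg = 504 mg.
ulbestatin: 25–59 mL/min → 42% of 250 mg = 105 mg.
Total = 504 + 105 = 609 mg.

610 mg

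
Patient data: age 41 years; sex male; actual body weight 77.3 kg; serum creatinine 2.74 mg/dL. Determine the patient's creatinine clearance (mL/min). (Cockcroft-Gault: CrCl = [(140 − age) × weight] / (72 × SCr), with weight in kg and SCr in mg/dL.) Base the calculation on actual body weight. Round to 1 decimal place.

CrCl = (140 − 41) × 77.3 / (72 × 2.74) = 7652.7 / 197.28 ≈ 38.8 mL/min

38.8 mL/min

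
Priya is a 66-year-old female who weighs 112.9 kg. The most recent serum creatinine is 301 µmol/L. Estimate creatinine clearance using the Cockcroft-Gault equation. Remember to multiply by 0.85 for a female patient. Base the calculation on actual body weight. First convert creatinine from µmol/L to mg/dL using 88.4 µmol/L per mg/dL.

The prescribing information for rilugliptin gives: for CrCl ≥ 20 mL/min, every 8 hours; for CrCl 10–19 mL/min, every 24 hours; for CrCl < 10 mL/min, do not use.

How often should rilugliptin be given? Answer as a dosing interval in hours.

SCr = 301 / 88.4 = 3.405 mg/dL
CrCl = (140 − 66) × 112.9 / (72 × 3.405) × 0.85 = 8354.6 / 245.16 × 0.85 ≈ 29.0 mL/min
CrCl ≈ 29 mL/min → bracket ≥ 20 mL/min → every 8 hours.

every 8 hours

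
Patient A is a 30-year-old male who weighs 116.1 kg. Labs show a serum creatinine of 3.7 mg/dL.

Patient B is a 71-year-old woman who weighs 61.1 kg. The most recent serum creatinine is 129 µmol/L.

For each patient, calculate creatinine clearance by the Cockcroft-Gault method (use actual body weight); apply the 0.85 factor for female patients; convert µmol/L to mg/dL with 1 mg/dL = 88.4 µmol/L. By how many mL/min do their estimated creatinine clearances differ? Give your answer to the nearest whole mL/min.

14 mL/min

Patient A: CrCl = (140 − 30) × 116.1 / (72 × 3.7) = 12771.0 / 266.40 ≈ 47.9 mL/min
Patient B: SCr = 129 / 88.4 = 1.459 mg/dL
Patient B: CrCl = (140 − 71) × 61.1 / (72 × 1.459) × 0.85 = 4215.9 / 105.05 × 0.85 ≈ 34.1 mL/min
|47.9 − 34.1| = 13.8 mL/min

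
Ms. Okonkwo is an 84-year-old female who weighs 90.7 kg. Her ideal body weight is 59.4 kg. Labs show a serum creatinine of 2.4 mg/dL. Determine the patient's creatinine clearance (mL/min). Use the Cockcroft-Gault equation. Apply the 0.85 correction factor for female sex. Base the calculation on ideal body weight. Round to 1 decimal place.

16.4 mL/min

CrCl = (140 − 84) × 59.4 / (72 × 2.4) × 0.85 = 3326.4 / 172.80 × 0.85 ≈ 16.4 mL/min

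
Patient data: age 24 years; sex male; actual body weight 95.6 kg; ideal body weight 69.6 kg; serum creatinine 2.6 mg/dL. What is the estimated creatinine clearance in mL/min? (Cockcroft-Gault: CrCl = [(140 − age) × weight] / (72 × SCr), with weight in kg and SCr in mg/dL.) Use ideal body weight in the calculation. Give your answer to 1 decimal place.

CrCl = (140 − 24) × 69.6 / (72 × 2.6) = 8073.6 / 187.20 ≈ 43.1 mL/min

43.1 mL/min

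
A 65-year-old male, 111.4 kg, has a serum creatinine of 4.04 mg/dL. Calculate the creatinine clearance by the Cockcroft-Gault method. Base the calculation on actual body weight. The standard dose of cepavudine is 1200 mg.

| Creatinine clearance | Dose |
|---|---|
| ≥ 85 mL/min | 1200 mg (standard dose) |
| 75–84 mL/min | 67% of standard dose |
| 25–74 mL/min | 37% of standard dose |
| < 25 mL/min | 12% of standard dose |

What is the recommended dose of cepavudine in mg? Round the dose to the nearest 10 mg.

CrCl = (140 − 65) × 111.4 / (72 × 4.04) = 8355.0 / 290.88 ≈ 28.7 mL/min
CrCl ≈ 29 mL/min → bracket 25–74 mL/min.
37% of 1200 mg = 444 mg → 440 mg

440 mg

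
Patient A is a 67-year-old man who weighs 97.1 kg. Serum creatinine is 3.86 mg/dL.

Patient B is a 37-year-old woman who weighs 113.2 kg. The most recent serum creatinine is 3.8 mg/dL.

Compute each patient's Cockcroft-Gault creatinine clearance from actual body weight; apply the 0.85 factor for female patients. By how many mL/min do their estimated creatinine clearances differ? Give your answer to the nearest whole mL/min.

11 mL/min

Patient A: CrCl = (140 − 67) × 97.1 / (72 × 3.86) = 7088.3 / 277.92 ≈ 25.5 mL/min
Patient B: CrCl = (140 − 37) × 113.2 / (72 × 3.8) × 0.85 = 11659.6 / 273.60 × 0.85 ≈ 36.2 mL/min
|25.5 − 36.2| = 10.7 mL/min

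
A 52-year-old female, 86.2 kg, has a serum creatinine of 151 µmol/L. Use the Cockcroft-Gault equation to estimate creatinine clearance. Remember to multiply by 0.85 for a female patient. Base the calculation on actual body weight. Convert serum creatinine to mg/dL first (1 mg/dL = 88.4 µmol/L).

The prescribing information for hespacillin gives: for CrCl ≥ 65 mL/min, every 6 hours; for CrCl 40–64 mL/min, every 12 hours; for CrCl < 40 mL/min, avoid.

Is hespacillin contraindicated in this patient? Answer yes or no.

no

SCr = 151 / 88.4 = 1.708 mg/dL
CrCl = (140 − 52) × 86.2 / (72 × 1.708) × 0.85 = 7585.6 / 122.98 × 0.85 ≈ 52.4 mL/min
CrCl ≈ 52 mL/min, which is ≥ 40 mL/min.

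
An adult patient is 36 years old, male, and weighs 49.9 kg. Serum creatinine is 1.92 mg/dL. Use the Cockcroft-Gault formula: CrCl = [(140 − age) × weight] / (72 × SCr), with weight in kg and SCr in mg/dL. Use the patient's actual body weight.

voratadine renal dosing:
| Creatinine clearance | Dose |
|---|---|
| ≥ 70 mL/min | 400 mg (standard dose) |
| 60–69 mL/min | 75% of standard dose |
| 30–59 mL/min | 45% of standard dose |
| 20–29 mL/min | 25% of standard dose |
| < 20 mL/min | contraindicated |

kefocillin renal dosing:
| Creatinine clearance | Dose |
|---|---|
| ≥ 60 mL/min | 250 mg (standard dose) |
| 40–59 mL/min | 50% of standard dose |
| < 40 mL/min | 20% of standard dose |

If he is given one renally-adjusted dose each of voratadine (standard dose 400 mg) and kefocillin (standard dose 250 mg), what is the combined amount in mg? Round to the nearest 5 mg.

230 mg

CrCl = (140 − 36) × 49.9 / (72 × 1.92) = 5189.6 / 138.24 ≈ 37.5 mL/min
CrCl ≈ 38 mL/min.
voratadine: 30–59 mL/min → 45% of 400 mg = 180 mg.
kefocillin: < 40 mL/min → 20% of 250 mg = 50 mg.
Total = 180 + 50 = 230 mg.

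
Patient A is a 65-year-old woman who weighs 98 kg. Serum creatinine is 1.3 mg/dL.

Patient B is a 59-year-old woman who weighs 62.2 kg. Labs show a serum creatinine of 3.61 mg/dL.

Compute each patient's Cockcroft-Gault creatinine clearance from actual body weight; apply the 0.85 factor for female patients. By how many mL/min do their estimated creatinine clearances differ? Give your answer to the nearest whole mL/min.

Patient A: CrCl = (140 − 65) × 98 / (72 × 1.3) × 0.85 = 7350.0 / 93.60 × 0.85 ≈ 66.7 mL/min
Patient B: CrCl = (140 − 59) × 62.2 / (72 × 3.61) × 0.85 = 5038.2 / 259.92 × 0.85 ≈ 16.5 mL/min
|66.7 − 16.5| = 50.2 mL/min

50 mL/min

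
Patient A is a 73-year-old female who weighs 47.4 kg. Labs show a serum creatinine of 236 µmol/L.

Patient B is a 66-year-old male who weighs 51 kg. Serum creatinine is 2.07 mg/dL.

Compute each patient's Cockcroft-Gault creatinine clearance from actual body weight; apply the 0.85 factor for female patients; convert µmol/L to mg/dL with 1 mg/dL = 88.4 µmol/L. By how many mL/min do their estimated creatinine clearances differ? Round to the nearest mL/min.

11 mL/min

Patient A: SCr = 236 / 88.4 = 2.67 mg/dL
Patient A: CrCl = (140 − 73) × 47.4 / (72 × 2.67) × 0.85 = 3175.8 / 192.24 × 0.85 ≈ 14.0 mL/min
Patient B: CrCl = (140 − 66) × 51 / (72 × 2.07) = 3774.0 / 149.04 ≈ 25.3 mL/min
|14.0 − 25.3| = 11.3 mL/min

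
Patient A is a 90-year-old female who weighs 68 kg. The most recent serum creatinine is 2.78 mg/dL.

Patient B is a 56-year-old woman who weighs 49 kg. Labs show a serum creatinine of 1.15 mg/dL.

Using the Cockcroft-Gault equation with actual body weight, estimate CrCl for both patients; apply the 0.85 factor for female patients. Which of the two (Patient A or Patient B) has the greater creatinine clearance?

Patient B

Patient A: CrCl = (140 − 90) × 68 / (72 × 2.78) × 0.85 = 3400.0 / 200.16 × 0.85 ≈ 14.4 mL/min
Patient B: CrCl = (140 − 56) × 49 / (72 × 1.15) × 0.85 = 4116.0 / 82.80 × 0.85 ≈ 42.3 mL/min
14.4 vs 42.3 mL/min → Patient B is higher.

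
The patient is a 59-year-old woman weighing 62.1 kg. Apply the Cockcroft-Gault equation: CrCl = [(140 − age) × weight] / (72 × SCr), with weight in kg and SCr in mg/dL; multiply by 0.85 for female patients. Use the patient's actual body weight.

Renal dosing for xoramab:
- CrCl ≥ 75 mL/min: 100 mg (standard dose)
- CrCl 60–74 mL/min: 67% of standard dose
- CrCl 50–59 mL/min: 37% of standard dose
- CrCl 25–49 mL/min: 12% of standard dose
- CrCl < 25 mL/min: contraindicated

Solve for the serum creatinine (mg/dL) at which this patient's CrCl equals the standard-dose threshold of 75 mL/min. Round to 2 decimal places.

0.79 mg/dL

Standard dose requires CrCl ≥ 75 mL/min.
Set (140 − 59) × 62.1 × 0.85 / (72 × SCr) = 75
SCr = (140 − 59) × 62.1 × 0.85 / (72 × 75) = 0.792 mg/dL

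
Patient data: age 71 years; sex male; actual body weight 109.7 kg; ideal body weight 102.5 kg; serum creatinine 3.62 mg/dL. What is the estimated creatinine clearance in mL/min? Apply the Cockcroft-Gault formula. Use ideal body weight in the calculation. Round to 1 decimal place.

CrCl = (140 − 71) × 102.5 / (72 × 3.62) = 7072.5 / 260.64 ≈ 27.1 mL/min

27.1 mL/min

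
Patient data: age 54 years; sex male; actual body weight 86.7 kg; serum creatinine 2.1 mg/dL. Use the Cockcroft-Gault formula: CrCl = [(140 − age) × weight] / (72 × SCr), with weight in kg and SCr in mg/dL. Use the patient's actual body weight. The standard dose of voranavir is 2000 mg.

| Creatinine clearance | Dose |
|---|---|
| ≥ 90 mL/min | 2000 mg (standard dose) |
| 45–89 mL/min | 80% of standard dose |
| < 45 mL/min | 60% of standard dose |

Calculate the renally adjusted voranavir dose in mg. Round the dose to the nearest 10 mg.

1600 mg

CrCl = (140 − 54) × 86.7 / (72 × 2.1) = 7456.2 / 151.20 ≈ 49.3 mL/min
CrCl ≈ 49 mL/min → bracket 45–89 mL/min.
80% of 2000 mg = 1600 mg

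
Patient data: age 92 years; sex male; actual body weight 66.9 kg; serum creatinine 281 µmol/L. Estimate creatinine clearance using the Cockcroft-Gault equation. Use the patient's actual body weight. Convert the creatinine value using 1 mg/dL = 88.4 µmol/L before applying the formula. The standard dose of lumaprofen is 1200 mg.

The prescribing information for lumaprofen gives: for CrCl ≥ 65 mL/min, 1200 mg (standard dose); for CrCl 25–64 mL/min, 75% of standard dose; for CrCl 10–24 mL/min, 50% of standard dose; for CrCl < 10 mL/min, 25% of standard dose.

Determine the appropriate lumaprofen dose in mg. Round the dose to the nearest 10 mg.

SCr = 281 / 88.4 = 3.179 mg/dL
CrCl = (140 − 92) × 66.9 / (72 × 3.179) = 3211.2 / 228.89 ≈ 14.0 mL/min
CrCl ≈ 14 mL/min → bracket 10–24 mL/min.
50% of 1200 mg = 600 mg

600 mg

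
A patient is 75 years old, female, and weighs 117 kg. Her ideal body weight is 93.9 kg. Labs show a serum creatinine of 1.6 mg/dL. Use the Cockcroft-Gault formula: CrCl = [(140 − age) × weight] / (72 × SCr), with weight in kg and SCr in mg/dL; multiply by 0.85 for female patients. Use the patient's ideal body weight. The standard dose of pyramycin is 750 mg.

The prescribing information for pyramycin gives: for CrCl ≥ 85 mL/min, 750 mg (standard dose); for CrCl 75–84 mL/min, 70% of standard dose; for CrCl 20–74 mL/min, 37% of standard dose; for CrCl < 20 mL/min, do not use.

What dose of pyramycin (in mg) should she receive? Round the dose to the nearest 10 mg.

280 mg

CrCl = (140 − 75) × 93.9 / (72 × 1.6) × 0.85 = 6103.5 / 115.20 × 0.85 ≈ 45.0 mL/min
CrCl ≈ 45 mL/min → bracket 20–74 mL/min.
37% of 750 mg = 277.5 mg → 280 mg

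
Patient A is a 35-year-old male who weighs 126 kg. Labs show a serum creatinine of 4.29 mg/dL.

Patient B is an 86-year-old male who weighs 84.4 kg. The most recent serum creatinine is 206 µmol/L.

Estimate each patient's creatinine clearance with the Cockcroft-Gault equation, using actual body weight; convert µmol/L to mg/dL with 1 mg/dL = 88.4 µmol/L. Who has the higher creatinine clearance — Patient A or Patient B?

Patient A

Patient A: CrCl = (140 − 35) × 126 / (72 × 4.29) = 13230.0 / 308.88 ≈ 42.8 mL/min
Patient B: SCr = 206 / 88.4 = 2.33 mg/dL
Patient B: CrCl = (140 − 86) × 84.4 / (72 × 2.33) = 4557.6 / 167.76 ≈ 27.2 mL/min
42.8 vs 27.2 mL/min → Patient A is higher.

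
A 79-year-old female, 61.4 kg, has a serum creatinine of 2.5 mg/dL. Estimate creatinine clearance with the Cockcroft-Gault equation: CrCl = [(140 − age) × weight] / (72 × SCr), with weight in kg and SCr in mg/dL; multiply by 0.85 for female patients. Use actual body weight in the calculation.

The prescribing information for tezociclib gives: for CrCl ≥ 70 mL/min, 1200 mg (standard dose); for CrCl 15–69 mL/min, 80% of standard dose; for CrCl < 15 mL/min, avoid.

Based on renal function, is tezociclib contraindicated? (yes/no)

no

CrCl = (140 − 79) × 61.4 / (72 × 2.5) × 0.85 = 3745.4 / 180.00 × 0.85 ≈ 17.7 mL/min
CrCl ≈ 18 mL/min, which is ≥ 15 mL/min.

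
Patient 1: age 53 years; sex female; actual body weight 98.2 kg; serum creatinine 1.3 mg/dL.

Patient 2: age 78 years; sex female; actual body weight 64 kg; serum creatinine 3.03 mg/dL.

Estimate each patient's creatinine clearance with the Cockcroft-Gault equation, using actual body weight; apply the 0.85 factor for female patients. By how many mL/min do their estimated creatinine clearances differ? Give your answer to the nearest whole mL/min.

62 mL/min

Patient 1: CrCl = (140 − 53) × 98.2 / (72 × 1.3) × 0.85 = 8543.4 / 93.60 × 0.85 ≈ 77.6 mL/min
Patient 2: CrCl = (140 − 78) × 64 / (72 × 3.03) × 0.85 = 3968.0 / 218.16 × 0.85 ≈ 15.5 mL/min
|77.6 − 15.5| = 62.1 mL/min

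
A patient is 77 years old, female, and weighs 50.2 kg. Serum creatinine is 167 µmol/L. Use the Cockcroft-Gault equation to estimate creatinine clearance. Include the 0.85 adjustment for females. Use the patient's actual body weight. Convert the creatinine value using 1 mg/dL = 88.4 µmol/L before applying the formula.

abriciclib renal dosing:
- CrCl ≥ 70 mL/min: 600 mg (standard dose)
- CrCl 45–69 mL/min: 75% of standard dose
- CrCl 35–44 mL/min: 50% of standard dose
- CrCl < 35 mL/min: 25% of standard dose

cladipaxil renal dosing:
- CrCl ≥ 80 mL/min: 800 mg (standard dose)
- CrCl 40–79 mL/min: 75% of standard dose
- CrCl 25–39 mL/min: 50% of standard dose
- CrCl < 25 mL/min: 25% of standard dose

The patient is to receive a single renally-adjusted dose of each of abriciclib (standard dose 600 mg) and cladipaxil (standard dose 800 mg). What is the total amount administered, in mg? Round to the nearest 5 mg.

350 mg

SCr = 167 / 88.4 = 1.889 mg/dL
CrCl = (140 − 77) × 50.2 / (72 × 1.889) × 0.85 = 3162.6 / 136.01 × 0.85 ≈ 19.8 mL/min
CrCl ≈ 20 mL/min.
abriciclib: < 35 mL/min → 25% of 600 mg = 150 mg.
cladipaxil: < 25 mL/min → 25% of 800 mg = 200 mg.
Total = 150 + 200 = 350 mg.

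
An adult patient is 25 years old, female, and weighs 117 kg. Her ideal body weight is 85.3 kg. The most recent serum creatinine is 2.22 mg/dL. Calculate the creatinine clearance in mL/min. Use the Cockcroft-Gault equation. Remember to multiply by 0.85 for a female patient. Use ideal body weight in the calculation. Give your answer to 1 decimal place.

CrCl = (140 − 25) × 85.3 / (72 × 2.22) × 0.85 = 9809.5 / 159.84 × 0.85 ≈ 52.2 mL/min

52.2 mL/min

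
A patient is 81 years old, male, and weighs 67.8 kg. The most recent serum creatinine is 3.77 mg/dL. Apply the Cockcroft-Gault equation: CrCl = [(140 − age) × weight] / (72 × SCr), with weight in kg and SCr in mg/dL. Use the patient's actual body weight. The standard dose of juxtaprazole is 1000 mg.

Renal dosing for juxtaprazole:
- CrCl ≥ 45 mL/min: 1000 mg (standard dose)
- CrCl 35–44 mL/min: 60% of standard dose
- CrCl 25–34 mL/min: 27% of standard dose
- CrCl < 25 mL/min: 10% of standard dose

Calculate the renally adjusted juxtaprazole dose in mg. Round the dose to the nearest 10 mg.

CrCl = (140 − 81) × 67.8 / (72 × 3.77) = 4000.2 / 271.44 ≈ 14.7 mL/min
CrCl ≈ 15 mL/min → bracket < 25 mL/min.
10% of 1000 mg = 100 mg

100 mg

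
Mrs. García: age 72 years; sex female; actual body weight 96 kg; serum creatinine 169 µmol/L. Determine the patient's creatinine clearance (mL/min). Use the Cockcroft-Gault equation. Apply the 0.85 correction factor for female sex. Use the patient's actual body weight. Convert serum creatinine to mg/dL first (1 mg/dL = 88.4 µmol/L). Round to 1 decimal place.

40.3 mL/min

SCr = 169 / 88.4 = 1.912 mg/dL
CrCl = (140 − 72) × 96 / (72 × 1.912) × 0.85 = 6528.0 / 137.66 × 0.85 ≈ 40.3 mL/min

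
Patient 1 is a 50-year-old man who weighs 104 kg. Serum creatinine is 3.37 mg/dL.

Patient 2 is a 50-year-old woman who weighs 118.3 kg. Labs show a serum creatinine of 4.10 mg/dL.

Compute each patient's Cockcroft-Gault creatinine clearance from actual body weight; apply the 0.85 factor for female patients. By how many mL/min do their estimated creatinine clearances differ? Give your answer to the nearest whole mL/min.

Patient 1: CrCl = (140 − 50) × 104 / (72 × 3.37) = 9360.0 / 242.64 ≈ 38.6 mL/min
Patient 2: CrCl = (140 − 50) × 118.3 / (72 × 4.1) × 0.85 = 10647.0 / 295.20 × 0.85 ≈ 30.7 mL/min
|38.6 − 30.7| = 7.9 mL/min

8 mL/min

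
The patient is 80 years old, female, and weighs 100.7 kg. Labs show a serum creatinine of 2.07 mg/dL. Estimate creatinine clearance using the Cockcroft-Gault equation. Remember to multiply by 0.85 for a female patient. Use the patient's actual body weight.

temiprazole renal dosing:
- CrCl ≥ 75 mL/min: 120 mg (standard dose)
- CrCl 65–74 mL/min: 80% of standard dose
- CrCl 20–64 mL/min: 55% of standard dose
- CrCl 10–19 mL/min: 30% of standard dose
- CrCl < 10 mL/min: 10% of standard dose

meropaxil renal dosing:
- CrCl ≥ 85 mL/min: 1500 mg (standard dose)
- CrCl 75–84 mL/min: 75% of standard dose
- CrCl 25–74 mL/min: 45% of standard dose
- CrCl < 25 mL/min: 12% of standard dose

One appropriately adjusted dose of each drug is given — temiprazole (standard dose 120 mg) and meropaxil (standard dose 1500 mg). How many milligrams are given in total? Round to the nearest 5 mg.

740 mg

CrCl = (140 − 80) × 100.7 / (72 × 2.07) × 0.85 = 6042.0 / 149.04 × 0.85 ≈ 34.5 mL/min
CrCl ≈ 34 mL/min.
temiprazole: 20–64 mL/min → 55% of 120 mg = 66 mg.
meropaxil: 25–74 mL/min → 45% of 1500 mg = 675 mg.
Total = 66 + 675 = 741 mg.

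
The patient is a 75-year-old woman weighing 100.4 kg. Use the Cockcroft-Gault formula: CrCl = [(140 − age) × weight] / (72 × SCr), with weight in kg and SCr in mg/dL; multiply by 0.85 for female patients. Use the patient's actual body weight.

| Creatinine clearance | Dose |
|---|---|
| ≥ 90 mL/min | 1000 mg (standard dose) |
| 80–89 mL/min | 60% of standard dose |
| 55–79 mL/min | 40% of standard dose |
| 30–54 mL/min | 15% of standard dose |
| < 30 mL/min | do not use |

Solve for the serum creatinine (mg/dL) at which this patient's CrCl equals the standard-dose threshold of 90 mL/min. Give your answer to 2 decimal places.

0.86 mg/dL

Standard dose requires CrCl ≥ 90 mL/min.
Set (140 − 75) × 100.4 × 0.85 / (72 × SCr) = 90
SCr = (140 − 75) × 100.4 × 0.85 / (72 × 90) = 0.856 mg/dL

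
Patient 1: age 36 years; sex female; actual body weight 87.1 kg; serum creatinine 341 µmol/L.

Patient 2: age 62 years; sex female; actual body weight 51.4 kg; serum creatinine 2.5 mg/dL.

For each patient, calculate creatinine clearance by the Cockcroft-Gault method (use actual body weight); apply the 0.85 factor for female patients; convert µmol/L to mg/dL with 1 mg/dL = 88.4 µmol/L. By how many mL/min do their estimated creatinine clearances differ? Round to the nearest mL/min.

Patient 1: SCr = 341 / 88.4 = 3.857 mg/dL
Patient 1: CrCl = (140 − 36) × 87.1 / (72 × 3.857) × 0.85 = 9058.4 / 277.70 × 0.85 ≈ 27.7 mL/min
Patient 2: CrCl = (140 − 62) × 51.4 / (72 × 2.5) × 0.85 = 4009.2 / 180.00 × 0.85 ≈ 18.9 mL/min
|27.7 − 18.9| = 8.8 mL/min

9 mL/min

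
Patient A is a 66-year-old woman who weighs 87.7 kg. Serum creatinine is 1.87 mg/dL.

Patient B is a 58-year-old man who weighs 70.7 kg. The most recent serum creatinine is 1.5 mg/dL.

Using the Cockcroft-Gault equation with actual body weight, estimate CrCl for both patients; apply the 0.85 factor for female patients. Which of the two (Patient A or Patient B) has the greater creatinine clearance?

Patient A: CrCl = (140 − 66) × 87.7 / (72 × 1.87) × 0.85 = 6489.8 / 134.64 × 0.85 ≈ 41.0 mL/min
Patient B: CrCl = (140 − 58) × 70.7 / (72 × 1.5) = 5797.4 / 108.00 ≈ 53.7 mL/min
41.0 vs 53.7 mL/min → Patient B is higher.

Patient B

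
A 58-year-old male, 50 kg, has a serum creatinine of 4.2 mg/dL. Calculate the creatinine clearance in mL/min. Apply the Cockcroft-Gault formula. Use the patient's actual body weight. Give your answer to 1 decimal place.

13.6 mL/min

CrCl = (140 − 58) × 50 / (72 × 4.2) = 4100.0 / 302.40 ≈ 13.6 mL/min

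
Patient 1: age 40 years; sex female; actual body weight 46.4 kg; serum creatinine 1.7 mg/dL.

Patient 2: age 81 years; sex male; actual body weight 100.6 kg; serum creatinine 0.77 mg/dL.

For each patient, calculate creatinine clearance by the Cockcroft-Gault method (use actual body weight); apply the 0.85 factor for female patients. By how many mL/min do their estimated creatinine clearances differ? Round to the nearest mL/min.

Patient 1: CrCl = (140 − 40) × 46.4 / (72 × 1.7) × 0.85 = 4640.0 / 122.40 × 0.85 ≈ 32.2 mL/min
Patient 2: CrCl = (140 − 81) × 100.6 / (72 × 0.77) = 5935.4 / 55.44 ≈ 107.1 mL/min
|32.2 − 107.1| = 74.9 mL/min

75 mL/min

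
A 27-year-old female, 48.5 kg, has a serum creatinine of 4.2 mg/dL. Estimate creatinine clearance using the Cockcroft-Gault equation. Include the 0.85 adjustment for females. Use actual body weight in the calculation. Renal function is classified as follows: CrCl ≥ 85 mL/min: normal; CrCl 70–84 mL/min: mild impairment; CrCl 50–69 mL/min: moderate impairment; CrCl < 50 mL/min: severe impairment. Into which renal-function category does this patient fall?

severe impairment

CrCl = (140 − 27) × 48.5 / (72 × 4.2) × 0.85 = 5480.5 / 302.40 × 0.85 ≈ 15.4 mL/min
15 mL/min falls in the 'severe impairment' range.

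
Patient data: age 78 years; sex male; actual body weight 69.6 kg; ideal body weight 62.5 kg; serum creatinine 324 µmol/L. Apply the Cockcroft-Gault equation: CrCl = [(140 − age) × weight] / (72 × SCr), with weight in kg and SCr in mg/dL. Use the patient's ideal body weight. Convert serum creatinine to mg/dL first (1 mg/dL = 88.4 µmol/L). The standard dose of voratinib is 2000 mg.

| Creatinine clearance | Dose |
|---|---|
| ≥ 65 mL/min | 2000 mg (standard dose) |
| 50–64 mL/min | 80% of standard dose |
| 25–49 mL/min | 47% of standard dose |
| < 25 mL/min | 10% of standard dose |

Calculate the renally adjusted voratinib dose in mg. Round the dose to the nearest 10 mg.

200 mg

SCr = 324 / 88.4 = 3.665 mg/dL
CrCl = (140 − 78) × 62.5 / (72 × 3.665) = 3875.0 / 263.88 ≈ 14.7 mL/min
CrCl ≈ 15 mL/min → bracket < 25 mL/min.
10% of 2000 mg = 200 mg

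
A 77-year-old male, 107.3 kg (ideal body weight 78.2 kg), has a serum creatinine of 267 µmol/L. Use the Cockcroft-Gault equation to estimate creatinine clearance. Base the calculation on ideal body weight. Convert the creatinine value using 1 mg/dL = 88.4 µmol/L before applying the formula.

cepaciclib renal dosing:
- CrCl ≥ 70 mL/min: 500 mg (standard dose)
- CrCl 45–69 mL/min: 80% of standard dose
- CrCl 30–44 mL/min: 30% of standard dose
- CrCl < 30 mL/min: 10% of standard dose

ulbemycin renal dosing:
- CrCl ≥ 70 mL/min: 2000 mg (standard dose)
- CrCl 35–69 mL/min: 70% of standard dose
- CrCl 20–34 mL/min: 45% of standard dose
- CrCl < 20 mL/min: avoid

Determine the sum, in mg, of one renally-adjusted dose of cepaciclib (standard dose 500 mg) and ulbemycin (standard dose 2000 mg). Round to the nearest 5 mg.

SCr = 267 / 88.4 = 3.02 mg/dL
CrCl = (140 − 77) × 78.2 / (72 × 3.02) = 4926.6 / 217.44 ≈ 22.7 mL/min
CrCl ≈ 23 mL/min.
cepaciclib: < 30 mL/min → 10% of 500 mg = 50 mg.
ulbemycin: 20–34 mL/min → 45% of 2000 mg = 900 mg.
Total = 50 + 900 = 950 mg.

950 mg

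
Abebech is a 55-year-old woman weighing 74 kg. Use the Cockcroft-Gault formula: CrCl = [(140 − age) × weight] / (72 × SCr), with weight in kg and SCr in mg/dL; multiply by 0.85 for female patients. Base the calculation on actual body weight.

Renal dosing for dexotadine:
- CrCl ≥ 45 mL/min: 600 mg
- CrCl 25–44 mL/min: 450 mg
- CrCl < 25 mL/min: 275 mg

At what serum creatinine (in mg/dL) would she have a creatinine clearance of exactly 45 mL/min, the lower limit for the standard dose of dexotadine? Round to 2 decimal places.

Standard dose requires CrCl ≥ 45 mL/min.
Set (140 − 55) × 74 × 0.85 / (72 × SCr) = 45
SCr = (140 − 55) × 74 × 0.85 / (72 × 45) = 1.650 mg/dL

1.65 mg/dL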